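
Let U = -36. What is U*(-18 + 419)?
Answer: -14436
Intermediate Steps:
U*(-18 + 419) = -36*(-18 + 419) = -36*401 = -14436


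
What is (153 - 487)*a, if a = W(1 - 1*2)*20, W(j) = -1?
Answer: 6680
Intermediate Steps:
a = -20 (a = -1*20 = -20)
(153 - 487)*a = (153 - 487)*(-20) = -334*(-20) = 6680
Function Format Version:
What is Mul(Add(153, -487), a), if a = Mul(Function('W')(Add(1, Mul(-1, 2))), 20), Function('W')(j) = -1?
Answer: 6680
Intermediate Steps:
a = -20 (a = Mul(-1, 20) = -20)
Mul(Add(153, -487), a) = Mul(Add(153, -487), -20) = Mul(-334, -20) = 6680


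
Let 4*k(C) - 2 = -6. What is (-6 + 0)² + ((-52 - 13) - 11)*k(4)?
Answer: 112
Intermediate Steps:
k(C) = -1 (k(C) = ½ + (¼)*(-6) = ½ - 3/2 = -1)
(-6 + 0)² + ((-52 - 13) - 11)*k(4) = (-6 + 0)² + ((-52 - 13) - 11)*(-1) = (-6)² + (-65 - 11)*(-1) = 36 - 76*(-1) = 36 + 76 = 112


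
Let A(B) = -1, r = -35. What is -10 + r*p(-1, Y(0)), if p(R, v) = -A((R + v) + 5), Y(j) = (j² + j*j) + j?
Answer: -45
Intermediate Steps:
Y(j) = j + 2*j² (Y(j) = (j² + j²) + j = 2*j² + j = j + 2*j²)
p(R, v) = 1 (p(R, v) = -1*(-1) = 1)
-10 + r*p(-1, Y(0)) = -10 - 35*1 = -10 - 35 = -45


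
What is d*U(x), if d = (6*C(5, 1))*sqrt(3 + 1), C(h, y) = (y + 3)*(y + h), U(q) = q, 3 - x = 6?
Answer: -864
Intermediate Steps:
x = -3 (x = 3 - 1*6 = 3 - 6 = -3)
C(h, y) = (3 + y)*(h + y)
d = 288 (d = (6*(1**2 + 3*5 + 3*1 + 5*1))*sqrt(3 + 1) = (6*(1 + 15 + 3 + 5))*sqrt(4) = (6*24)*2 = 144*2 = 288)
d*U(x) = 288*(-3) = -864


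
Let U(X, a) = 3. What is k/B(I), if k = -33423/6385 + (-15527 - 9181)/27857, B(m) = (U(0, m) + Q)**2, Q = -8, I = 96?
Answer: -1088825091/4446673625 ≈ -0.24486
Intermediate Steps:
B(m) = 25 (B(m) = (3 - 8)**2 = (-5)**2 = 25)
k = -1088825091/177866945 (k = -33423*1/6385 - 24708*1/27857 = -33423/6385 - 24708/27857 = -1088825091/177866945 ≈ -6.1216)
k/B(I) = -1088825091/177866945/25 = -1088825091/177866945*1/25 = -1088825091/4446673625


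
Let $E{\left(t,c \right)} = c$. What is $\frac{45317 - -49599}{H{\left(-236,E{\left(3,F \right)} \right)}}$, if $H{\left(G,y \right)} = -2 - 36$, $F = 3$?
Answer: $- \frac{47458}{19} \approx -2497.8$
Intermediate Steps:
$H{\left(G,y \right)} = -38$ ($H{\left(G,y \right)} = -2 - 36 = -38$)
$\frac{45317 - -49599}{H{\left(-236,E{\left(3,F \right)} \right)}} = \frac{45317 - -49599}{-38} = \left(45317 + 49599\right) \left(- \frac{1}{38}\right) = 94916 \left(- \frac{1}{38}\right) = - \frac{47458}{19}$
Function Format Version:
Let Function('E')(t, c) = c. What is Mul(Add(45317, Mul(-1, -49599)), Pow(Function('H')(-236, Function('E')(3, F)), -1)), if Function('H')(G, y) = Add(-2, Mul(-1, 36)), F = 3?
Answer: Rational(-47458, 19) ≈ -2497.8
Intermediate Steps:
Function('H')(G, y) = -38 (Function('H')(G, y) = Add(-2, -36) = -38)
Mul(Add(45317, Mul(-1, -49599)), Pow(Function('H')(-236, Function('E')(3, F)), -1)) = Mul(Add(45317, Mul(-1, -49599)), Pow(-38, -1)) = Mul(Add(45317, 49599), Rational(-1, 38)) = Mul(94916, Rational(-1, 38)) = Rational(-47458, 19)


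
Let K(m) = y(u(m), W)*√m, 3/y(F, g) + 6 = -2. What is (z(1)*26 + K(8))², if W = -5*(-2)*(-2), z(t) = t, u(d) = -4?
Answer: 5417/8 - 39*√2 ≈ 621.97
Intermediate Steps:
W = -20 (W = 10*(-2) = -20)
y(F, g) = -3/8 (y(F, g) = 3/(-6 - 2) = 3/(-8) = 3*(-⅛) = -3/8)
K(m) = -3*√m/8
(z(1)*26 + K(8))² = (1*26 - 3*√2/4)² = (26 - 3*√2/4)²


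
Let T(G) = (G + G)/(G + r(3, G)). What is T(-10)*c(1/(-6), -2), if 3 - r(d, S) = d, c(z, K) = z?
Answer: -⅓ ≈ -0.33333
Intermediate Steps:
r(d, S) = 3 - d
T(G) = 2 (T(G) = (G + G)/(G + (3 - 1*3)) = (2*G)/(G + (3 - 3)) = (2*G)/(G + 0) = (2*G)/G = 2)
T(-10)*c(1/(-6), -2) = 2/(-6) = 2*(-⅙) = -⅓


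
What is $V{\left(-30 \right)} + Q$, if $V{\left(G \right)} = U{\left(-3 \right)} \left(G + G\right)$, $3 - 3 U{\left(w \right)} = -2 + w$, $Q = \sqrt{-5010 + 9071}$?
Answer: $-160 + \sqrt{4061} \approx -96.274$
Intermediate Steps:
$Q = \sqrt{4061} \approx 63.726$
$U{\left(w \right)} = \frac{5}{3} - \frac{w}{3}$ ($U{\left(w \right)} = 1 - \frac{-2 + w}{3} = 1 - \left(- \frac{2}{3} + \frac{w}{3}\right) = \frac{5}{3} - \frac{w}{3}$)
$V{\left(G \right)} = \frac{16 G}{3}$ ($V{\left(G \right)} = \left(\frac{5}{3} - -1\right) \left(G + G\right) = \left(\frac{5}{3} + 1\right) 2 G = \frac{8 \cdot 2 G}{3} = \frac{16 G}{3}$)
$V{\left(-30 \right)} + Q = \frac{16}{3} \left(-30\right) + \sqrt{4061} = -160 + \sqrt{4061}$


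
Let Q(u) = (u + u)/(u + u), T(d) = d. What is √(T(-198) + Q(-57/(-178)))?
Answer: I*√197 ≈ 14.036*I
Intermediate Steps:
Q(u) = 1 (Q(u) = (2*u)/((2*u)) = (2*u)*(1/(2*u)) = 1)
√(T(-198) + Q(-57/(-178))) = √(-198 + 1) = √(-197) = I*√197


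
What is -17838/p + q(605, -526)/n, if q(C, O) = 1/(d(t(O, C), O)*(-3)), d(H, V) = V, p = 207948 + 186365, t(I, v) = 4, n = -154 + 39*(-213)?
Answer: -238163702117/5264653458354 ≈ -0.045238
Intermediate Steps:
n = -8461 (n = -154 - 8307 = -8461)
p = 394313
q(C, O) = -1/(3*O) (q(C, O) = 1/(O*(-3)) = 1/(-3*O) = -1/(3*O))
-17838/p + q(605, -526)/n = -17838/394313 - ⅓/(-526)/(-8461) = -17838*1/394313 - ⅓*(-1/526)*(-1/8461) = -17838/394313 + (1/1578)*(-1/8461) = -17838/394313 - 1/13351458 = -238163702117/5264653458354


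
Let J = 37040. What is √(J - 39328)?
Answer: 4*I*√143 ≈ 47.833*I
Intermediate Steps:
√(J - 39328) = √(37040 - 39328) = √(-2288) = 4*I*√143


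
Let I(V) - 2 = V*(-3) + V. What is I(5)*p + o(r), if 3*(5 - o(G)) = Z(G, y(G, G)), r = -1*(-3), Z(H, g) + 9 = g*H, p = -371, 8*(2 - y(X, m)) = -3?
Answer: 23789/8 ≈ 2973.6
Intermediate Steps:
y(X, m) = 19/8 (y(X, m) = 2 - ⅛*(-3) = 2 + 3/8 = 19/8)
I(V) = 2 - 2*V (I(V) = 2 + (V*(-3) + V) = 2 + (-3*V + V) = 2 - 2*V)
Z(H, g) = -9 + H*g (Z(H, g) = -9 + g*H = -9 + H*g)
r = 3
o(G) = 8 - 19*G/24 (o(G) = 5 - (-9 + G*(19/8))/3 = 5 - (-9 + 19*G/8)/3 = 5 + (3 - 19*G/24) = 8 - 19*G/24)
I(5)*p + o(r) = (2 - 2*5)*(-371) + (8 - 19/24*3) = (2 - 10)*(-371) + (8 - 19/8) = -8*(-371) + 45/8 = 2968 + 45/8 = 23789/8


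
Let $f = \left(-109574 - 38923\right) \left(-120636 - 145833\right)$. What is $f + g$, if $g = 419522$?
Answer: $39570266615$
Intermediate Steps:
$f = 39569847093$ ($f = \left(-148497\right) \left(-266469\right) = 39569847093$)
$f + g = 39569847093 + 419522 = 39570266615$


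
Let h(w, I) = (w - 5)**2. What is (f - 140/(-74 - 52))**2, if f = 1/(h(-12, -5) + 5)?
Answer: 966289/777924 ≈ 1.2421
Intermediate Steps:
h(w, I) = (-5 + w)**2
f = 1/294 (f = 1/((-5 - 12)**2 + 5) = 1/((-17)**2 + 5) = 1/(289 + 5) = 1/294 ≈ 0.0034014)
(f - 140/(-74 - 52))**2 = (1/294 - 140/(-74 - 52))**2 = (1/294 - 140/(-126))**2 = (1/294 - 140*(-1/126))**2 = (1/294 + 10/9)**2 = (983/882)**2 = 966289/777924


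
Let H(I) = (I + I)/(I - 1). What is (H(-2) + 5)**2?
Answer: 361/9 ≈ 40.111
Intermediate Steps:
H(I) = 2*I/(-1 + I) (H(I) = (2*I)/(-1 + I) = 2*I/(-1 + I))
(H(-2) + 5)**2 = (2*(-2)/(-1 - 2) + 5)**2 = (2*(-2)/(-3) + 5)**2 = (2*(-2)*(-1/3) + 5)**2 = (4/3 + 5)**2 = (19/3)**2 = 361/9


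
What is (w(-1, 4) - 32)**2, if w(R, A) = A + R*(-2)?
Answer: 676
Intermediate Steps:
w(R, A) = A - 2*R
(w(-1, 4) - 32)**2 = ((4 - 2*(-1)) - 32)**2 = ((4 + 2) - 32)**2 = (6 - 32)**2 = (-26)**2 = 676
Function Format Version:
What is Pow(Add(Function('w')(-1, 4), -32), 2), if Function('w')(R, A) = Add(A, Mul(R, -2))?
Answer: 676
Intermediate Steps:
Function('w')(R, A) = Add(A, Mul(-2, R))
Pow(Add(Function('w')(-1, 4), -32), 2) = Pow(Add(Add(4, Mul(-2, -1)), -32), 2) = Pow(Add(Add(4, 2), -32), 2) = Pow(Add(6, -32), 2) = Pow(-26, 2) = 676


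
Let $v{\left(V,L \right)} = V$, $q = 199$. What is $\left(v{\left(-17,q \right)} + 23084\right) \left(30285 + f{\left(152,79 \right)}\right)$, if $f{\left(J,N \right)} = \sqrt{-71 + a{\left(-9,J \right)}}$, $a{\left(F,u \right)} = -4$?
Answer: $698584095 + 115335 i \sqrt{3} \approx 6.9858 \cdot 10^{8} + 1.9977 \cdot 10^{5} i$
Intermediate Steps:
$f{\left(J,N \right)} = 5 i \sqrt{3}$ ($f{\left(J,N \right)} = \sqrt{-71 - 4} = \sqrt{-75} = 5 i \sqrt{3}$)
$\left(v{\left(-17,q \right)} + 23084\right) \left(30285 + f{\left(152,79 \right)}\right) = \left(-17 + 23084\right) \left(30285 + 5 i \sqrt{3}\right) = 23067 \left(30285 + 5 i \sqrt{3}\right) = 698584095 + 115335 i \sqrt{3}$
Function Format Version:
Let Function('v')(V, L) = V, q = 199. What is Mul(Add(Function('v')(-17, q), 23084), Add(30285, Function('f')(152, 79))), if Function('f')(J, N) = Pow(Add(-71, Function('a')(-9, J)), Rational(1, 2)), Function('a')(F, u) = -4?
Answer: Add(698584095, Mul(115335, I, Pow(3, Rational(1, 2)))) ≈ Add(6.9858e+8, Mul(1.9977e+5, I))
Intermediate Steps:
Function('f')(J, N) = Mul(5, I, Pow(3, Rational(1, 2))) (Function('f')(J, N) = Pow(Add(-71, -4), Rational(1, 2)) = Pow(-75, Rational(1, 2)) = Mul(5, I, Pow(3, Rational(1, 2))))
Mul(Add(Function('v')(-17, q), 23084), Add(30285, Function('f')(152, 79))) = Mul(Add(-17, 23084), Add(30285, Mul(5, I, Pow(3, Rational(1, 2))))) = Mul(23067, Add(30285, Mul(5, I, Pow(3, Rational(1, 2))))) = Add(698584095, Mul(115335, I, Pow(3, Rational(1, 2))))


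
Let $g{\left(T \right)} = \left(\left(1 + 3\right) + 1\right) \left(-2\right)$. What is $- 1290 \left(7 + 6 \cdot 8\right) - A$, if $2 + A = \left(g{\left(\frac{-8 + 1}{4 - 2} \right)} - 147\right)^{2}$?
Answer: $-95597$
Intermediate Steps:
$g{\left(T \right)} = -10$ ($g{\left(T \right)} = \left(4 + 1\right) \left(-2\right) = 5 \left(-2\right) = -10$)
$A = 24647$ ($A = -2 + \left(-10 - 147\right)^{2} = -2 + \left(-157\right)^{2} = -2 + 24649 = 24647$)
$- 1290 \left(7 + 6 \cdot 8\right) - A = - 1290 \left(7 + 6 \cdot 8\right) - 24647 = - 1290 \left(7 + 48\right) - 24647 = \left(-1290\right) 55 - 24647 = -70950 - 24647 = -95597$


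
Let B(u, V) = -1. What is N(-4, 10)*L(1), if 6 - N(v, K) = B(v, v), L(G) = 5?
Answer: 35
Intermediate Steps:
N(v, K) = 7 (N(v, K) = 6 - 1*(-1) = 6 + 1 = 7)
N(-4, 10)*L(1) = 7*5 = 35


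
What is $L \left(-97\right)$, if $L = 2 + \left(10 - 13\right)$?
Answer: $97$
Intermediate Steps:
$L = -1$ ($L = 2 + \left(10 - 13\right) = 2 - 3 = -1$)
$L \left(-97\right) = \left(-1\right) \left(-97\right) = 97$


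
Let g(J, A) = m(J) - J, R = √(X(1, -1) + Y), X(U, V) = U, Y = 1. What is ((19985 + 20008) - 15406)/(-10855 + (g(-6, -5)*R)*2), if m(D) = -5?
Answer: -266891885/117831017 - 49174*√2/117831017 ≈ -2.2656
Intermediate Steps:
R = √2 (R = √(1 + 1) = √2 ≈ 1.4142)
g(J, A) = -5 - J
((19985 + 20008) - 15406)/(-10855 + (g(-6, -5)*R)*2) = ((19985 + 20008) - 15406)/(-10855 + ((-5 - 1*(-6))*√2)*2) = (39993 - 15406)/(-10855 + ((-5 + 6)*√2)*2) = 24587/(-10855 + (1*√2)*2) = 24587/(-10855 + √2*2) = 24587/(-10855 + 2*√2)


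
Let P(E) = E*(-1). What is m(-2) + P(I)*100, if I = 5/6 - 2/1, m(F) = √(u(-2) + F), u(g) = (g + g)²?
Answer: 350/3 + √14 ≈ 120.41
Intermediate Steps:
u(g) = 4*g² (u(g) = (2*g)² = 4*g²)
m(F) = √(16 + F) (m(F) = √(4*(-2)² + F) = √(4*4 + F) = √(16 + F))
I = -7/6 (I = 5*(⅙) - 2*1 = ⅚ - 2 = -7/6 ≈ -1.1667)
P(E) = -E
m(-2) + P(I)*100 = √(16 - 2) - 1*(-7/6)*100 = √14 + (7/6)*100 = √14 + 350/3 = 350/3 + √14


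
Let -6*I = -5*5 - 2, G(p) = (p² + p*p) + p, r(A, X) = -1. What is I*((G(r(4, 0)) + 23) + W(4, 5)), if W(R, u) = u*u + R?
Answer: 477/2 ≈ 238.50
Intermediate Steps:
W(R, u) = R + u² (W(R, u) = u² + R = R + u²)
G(p) = p + 2*p² (G(p) = (p² + p²) + p = 2*p² + p = p + 2*p²)
I = 9/2 (I = -(-5*5 - 2)/6 = -(-25 - 2)/6 = -⅙*(-27) = 9/2 ≈ 4.5000)
I*((G(r(4, 0)) + 23) + W(4, 5)) = 9*((-(1 + 2*(-1)) + 23) + (4 + 5²))/2 = 9*((-(1 - 2) + 23) + (4 + 25))/2 = 9*((-1*(-1) + 23) + 29)/2 = 9*((1 + 23) + 29)/2 = 9*(24 + 29)/2 = (9/2)*53 = 477/2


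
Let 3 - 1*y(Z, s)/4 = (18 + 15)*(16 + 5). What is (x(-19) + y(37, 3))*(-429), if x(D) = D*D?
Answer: 1029171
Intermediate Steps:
x(D) = D²
y(Z, s) = -2760 (y(Z, s) = 12 - 4*(18 + 15)*(16 + 5) = 12 - 132*21 = 12 - 4*693 = 12 - 2772 = -2760)
(x(-19) + y(37, 3))*(-429) = ((-19)² - 2760)*(-429) = (361 - 2760)*(-429) = -2399*(-429) = 1029171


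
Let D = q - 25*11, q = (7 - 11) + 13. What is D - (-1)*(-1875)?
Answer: -2141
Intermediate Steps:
q = 9 (q = -4 + 13 = 9)
D = -266 (D = 9 - 25*11 = 9 - 275 = -266)
D - (-1)*(-1875) = -266 - (-1)*(-1875) = -266 - 1*1875 = -266 - 1875 = -2141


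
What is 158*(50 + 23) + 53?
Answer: 11587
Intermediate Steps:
158*(50 + 23) + 53 = 158*73 + 53 = 11534 + 53 = 11587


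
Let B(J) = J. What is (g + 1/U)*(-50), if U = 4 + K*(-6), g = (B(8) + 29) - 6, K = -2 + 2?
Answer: -3125/2 ≈ -1562.5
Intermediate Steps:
K = 0
g = 31 (g = (8 + 29) - 6 = 37 - 6 = 31)
U = 4 (U = 4 + 0*(-6) = 4 + 0 = 4)
(g + 1/U)*(-50) = (31 + 1/4)*(-50) = (31 + ¼)*(-50) = (125/4)*(-50) = -3125/2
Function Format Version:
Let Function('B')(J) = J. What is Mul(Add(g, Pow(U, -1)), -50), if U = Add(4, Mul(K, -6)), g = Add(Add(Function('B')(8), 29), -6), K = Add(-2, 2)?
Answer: Rational(-3125, 2) ≈ -1562.5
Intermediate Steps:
K = 0
g = 31 (g = Add(Add(8, 29), -6) = Add(37, -6) = 31)
U = 4 (U = Add(4, Mul(0, -6)) = Add(4, 0) = 4)
Mul(Add(g, Pow(U, -1)), -50) = Mul(Add(31, Pow(4, -1)), -50) = Mul(Add(31, Rational(1, 4)), -50) = Mul(Rational(125, 4), -50) = Rational(-3125, 2)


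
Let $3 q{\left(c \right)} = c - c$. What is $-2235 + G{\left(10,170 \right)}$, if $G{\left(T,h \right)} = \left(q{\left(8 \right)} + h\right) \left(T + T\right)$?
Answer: $1165$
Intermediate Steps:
$q{\left(c \right)} = 0$ ($q{\left(c \right)} = \frac{c - c}{3} = \frac{1}{3} \cdot 0 = 0$)
$G{\left(T,h \right)} = 2 T h$ ($G{\left(T,h \right)} = \left(0 + h\right) \left(T + T\right) = h 2 T = 2 T h$)
$-2235 + G{\left(10,170 \right)} = -2235 + 2 \cdot 10 \cdot 170 = -2235 + 3400 = 1165$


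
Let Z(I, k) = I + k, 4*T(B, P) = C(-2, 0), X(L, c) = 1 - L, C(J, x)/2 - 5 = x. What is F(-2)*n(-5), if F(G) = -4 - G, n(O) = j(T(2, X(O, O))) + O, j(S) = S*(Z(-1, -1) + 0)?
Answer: 20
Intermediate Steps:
C(J, x) = 10 + 2*x
T(B, P) = 5/2 (T(B, P) = (10 + 2*0)/4 = (10 + 0)/4 = (¼)*10 = 5/2)
j(S) = -2*S (j(S) = S*((-1 - 1) + 0) = S*(-2 + 0) = S*(-2) = -2*S)
n(O) = -5 + O (n(O) = -2*5/2 + O = -5 + O)
F(-2)*n(-5) = (-4 - 1*(-2))*(-5 - 5) = (-4 + 2)*(-10) = -2*(-10) = 20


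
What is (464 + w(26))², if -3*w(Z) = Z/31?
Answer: 1859851876/8649 ≈ 2.1504e+5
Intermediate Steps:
w(Z) = -Z/93 (w(Z) = -Z/(3*31) = -Z/93)
(464 + w(26))² = (464 - 1/93*26)² = (464 - 26/93)² = (43126/93)² = 1859851876/8649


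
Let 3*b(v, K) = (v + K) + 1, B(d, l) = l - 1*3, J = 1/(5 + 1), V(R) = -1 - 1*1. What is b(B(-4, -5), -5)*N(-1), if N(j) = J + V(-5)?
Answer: 22/3 ≈ 7.3333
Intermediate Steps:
V(R) = -2 (V(R) = -1 - 1 = -2)
J = 1/6 ≈ 0.16667
B(d, l) = -3 + l (B(d, l) = l - 3 = -3 + l)
N(j) = -11/6 (N(j) = 1/6 - 2 = -11/6)
b(v, K) = 1/3 + K/3 + v/3 (b(v, K) = ((v + K) + 1)/3 = ((K + v) + 1)/3 = (1 + K + v)/3 = 1/3 + K/3 + v/3)
b(B(-4, -5), -5)*N(-1) = (1/3 + (1/3)*(-5) + (-3 - 5)/3)*(-11/6) = (1/3 - 5/3 + (1/3)*(-8))*(-11/6) = (1/3 - 5/3 - 8/3)*(-11/6) = -4*(-11/6) = 22/3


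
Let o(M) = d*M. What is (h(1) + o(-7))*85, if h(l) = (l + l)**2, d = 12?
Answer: -6800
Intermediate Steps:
o(M) = 12*M
h(l) = 4*l**2 (h(l) = (2*l)**2 = 4*l**2)
(h(1) + o(-7))*85 = (4*1**2 + 12*(-7))*85 = (4*1 - 84)*85 = (4 - 84)*85 = -80*85 = -6800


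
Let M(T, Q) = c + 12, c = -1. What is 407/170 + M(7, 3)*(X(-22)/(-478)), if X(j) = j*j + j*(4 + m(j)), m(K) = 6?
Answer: -149567/40630 ≈ -3.6812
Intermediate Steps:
M(T, Q) = 11 (M(T, Q) = -1 + 12 = 11)
X(j) = j**2 + 10*j (X(j) = j*j + j*(4 + 6) = j**2 + j*10 = j**2 + 10*j)
407/170 + M(7, 3)*(X(-22)/(-478)) = 407/170 + 11*(-22*(10 - 22)/(-478)) = 407*(1/170) + 11*(-22*(-12)*(-1/478)) = 407/170 + 11*(264*(-1/478)) = 407/170 + 11*(-132/239) = 407/170 - 1452/239 = -149567/40630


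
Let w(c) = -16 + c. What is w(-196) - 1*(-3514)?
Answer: 3302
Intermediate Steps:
w(-196) - 1*(-3514) = (-16 - 196) - 1*(-3514) = -212 + 3514 = 3302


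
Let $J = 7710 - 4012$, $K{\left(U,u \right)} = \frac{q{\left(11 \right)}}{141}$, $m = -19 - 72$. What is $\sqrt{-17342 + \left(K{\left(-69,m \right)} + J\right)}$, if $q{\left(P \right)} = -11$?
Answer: $\frac{i \sqrt{271257915}}{141} \approx 116.81 i$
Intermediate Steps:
$m = -91$ ($m = -19 - 72 = -91$)
$K{\left(U,u \right)} = - \frac{11}{141}$
$J = 3698$ ($J = 7710 - 4012 = 3698$)
$\sqrt{-17342 + \left(K{\left(-69,m \right)} + J\right)} = \sqrt{-17342 + \left(- \frac{11}{141} + 3698\right)} = \sqrt{-17342 + \frac{521407}{141}} = \sqrt{- \frac{1923815}{141}} = \frac{i \sqrt{271257915}}{141}$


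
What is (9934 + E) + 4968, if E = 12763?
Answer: 27665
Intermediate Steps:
(9934 + E) + 4968 = (9934 + 12763) + 4968 = 22697 + 4968 = 27665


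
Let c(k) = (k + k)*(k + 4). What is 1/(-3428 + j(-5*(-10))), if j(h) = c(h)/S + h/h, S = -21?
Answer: -7/25789 ≈ -0.00027143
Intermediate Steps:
c(k) = 2*k*(4 + k) (c(k) = (2*k)*(4 + k) = 2*k*(4 + k))
j(h) = 1 - 2*h*(4 + h)/21 (j(h) = (2*h*(4 + h))/(-21) + h/h = (2*h*(4 + h))*(-1/21) + 1 = -2*h*(4 + h)/21 + 1 = 1 - 2*h*(4 + h)/21)
1/(-3428 + j(-5*(-10))) = 1/(-3428 + (1 - 2*(-5*(-10))*(4 - 5*(-10))/21)) = 1/(-3428 + (1 - 2/21*50*(4 + 50))) = 1/(-3428 + (1 - 2/21*50*54)) = 1/(-3428 + (1 - 1800/7)) = 1/(-3428 - 1793/7) = 1/(-25789/7) = -7/25789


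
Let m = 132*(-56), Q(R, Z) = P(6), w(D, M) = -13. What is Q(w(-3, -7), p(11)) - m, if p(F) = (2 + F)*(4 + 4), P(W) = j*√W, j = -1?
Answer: 7392 - √6 ≈ 7389.5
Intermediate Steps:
P(W) = -√W
p(F) = 16 + 8*F (p(F) = (2 + F)*8 = 16 + 8*F)
Q(R, Z) = -√6
m = -7392
Q(w(-3, -7), p(11)) - m = -√6 - 1*(-7392) = -√6 + 7392 = 7392 - √6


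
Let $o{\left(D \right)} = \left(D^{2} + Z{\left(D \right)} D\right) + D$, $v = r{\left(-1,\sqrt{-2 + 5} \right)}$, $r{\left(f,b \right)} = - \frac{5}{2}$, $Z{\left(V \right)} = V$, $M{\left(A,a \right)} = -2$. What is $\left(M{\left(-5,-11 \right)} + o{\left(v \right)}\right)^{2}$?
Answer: $64$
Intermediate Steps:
$r{\left(f,b \right)} = - \frac{5}{2}$ ($r{\left(f,b \right)} = \left(-5\right) \frac{1}{2} = - \frac{5}{2}$)
$v = - \frac{5}{2} \approx -2.5$
$o{\left(D \right)} = D + 2 D^{2}$ ($o{\left(D \right)} = \left(D^{2} + D D\right) + D = \left(D^{2} + D^{2}\right) + D = 2 D^{2} + D = D + 2 D^{2}$)
$\left(M{\left(-5,-11 \right)} + o{\left(v \right)}\right)^{2} = \left(-2 - \frac{5 \left(1 + 2 \left(- \frac{5}{2}\right)\right)}{2}\right)^{2} = \left(-2 - \frac{5 \left(1 - 5\right)}{2}\right)^{2} = \left(-2 - -10\right)^{2} = \left(-2 + 10\right)^{2} = 8^{2} = 64$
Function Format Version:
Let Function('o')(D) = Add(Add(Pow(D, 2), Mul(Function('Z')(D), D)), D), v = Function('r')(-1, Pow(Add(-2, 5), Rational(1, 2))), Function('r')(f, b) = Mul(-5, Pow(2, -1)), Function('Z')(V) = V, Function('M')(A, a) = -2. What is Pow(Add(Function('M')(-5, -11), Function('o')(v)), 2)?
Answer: 64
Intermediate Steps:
Function('r')(f, b) = Rational(-5, 2) (Function('r')(f, b) = Mul(-5, Rational(1, 2)) = Rational(-5, 2))
v = Rational(-5, 2) ≈ -2.5000
Function('o')(D) = Add(D, Mul(2, Pow(D, 2))) (Function('o')(D) = Add(Add(Pow(D, 2), Mul(D, D)), D) = Add(Add(Pow(D, 2), Pow(D, 2)), D) = Add(Mul(2, Pow(D, 2)), D) = Add(D, Mul(2, Pow(D, 2))))
Pow(Add(Function('M')(-5, -11), Function('o')(v)), 2) = Pow(Add(-2, Mul(Rational(-5, 2), Add(1, Mul(2, Rational(-5, 2))))), 2) = Pow(Add(-2, Mul(Rational(-5, 2), Add(1, -5))), 2) = Pow(Add(-2, Mul(Rational(-5, 2), -4)), 2) = Pow(Add(-2, 10), 2) = Pow(8, 2) = 64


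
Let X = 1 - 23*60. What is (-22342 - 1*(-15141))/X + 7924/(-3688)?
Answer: 3907523/1271438 ≈ 3.0733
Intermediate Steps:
X = -1379 (X = 1 - 1380 = -1379)
(-22342 - 1*(-15141))/X + 7924/(-3688) = (-22342 - 1*(-15141))/(-1379) + 7924/(-3688) = (-22342 + 15141)*(-1/1379) + 7924*(-1/3688) = -7201*(-1/1379) - 1981/922 = 7201/1379 - 1981/922 = 3907523/1271438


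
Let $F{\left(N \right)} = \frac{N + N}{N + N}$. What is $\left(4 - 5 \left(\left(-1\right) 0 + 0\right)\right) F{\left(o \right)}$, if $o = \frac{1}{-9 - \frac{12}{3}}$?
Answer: $4$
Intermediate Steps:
$o = - \frac{1}{13}$ ($o = \frac{1}{-9 - 4} = \frac{1}{-13} = - \frac{1}{13} \approx -0.076923$)
$F{\left(N \right)} = 1$ ($F{\left(N \right)} = \frac{2 N}{2 N} = 2 N \frac{1}{2 N} = 1$)
$\left(4 - 5 \left(\left(-1\right) 0 + 0\right)\right) F{\left(o \right)} = \left(4 - 5 \left(\left(-1\right) 0 + 0\right)\right) 1 = \left(4 - 5 \left(0 + 0\right)\right) 1 = \left(4 - 0\right) 1 = \left(4 + 0\right) 1 = 4 \cdot 1 = 4$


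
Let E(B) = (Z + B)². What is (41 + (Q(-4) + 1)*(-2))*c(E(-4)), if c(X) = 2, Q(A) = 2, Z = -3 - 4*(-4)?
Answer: 70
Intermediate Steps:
Z = 13 (Z = -3 + 16 = 13)
E(B) = (13 + B)²
(41 + (Q(-4) + 1)*(-2))*c(E(-4)) = (41 + (2 + 1)*(-2))*2 = (41 + 3*(-2))*2 = (41 - 6)*2 = 35*2 = 70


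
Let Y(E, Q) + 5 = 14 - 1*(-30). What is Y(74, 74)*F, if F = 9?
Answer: 351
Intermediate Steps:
Y(E, Q) = 39 (Y(E, Q) = -5 + (14 - 1*(-30)) = -5 + (14 + 30) = -5 + 44 = 39)
Y(74, 74)*F = 39*9 = 351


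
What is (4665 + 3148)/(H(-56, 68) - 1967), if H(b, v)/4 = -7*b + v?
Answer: -7813/127 ≈ -61.520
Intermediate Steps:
H(b, v) = -28*b + 4*v (H(b, v) = 4*(-7*b + v) = 4*(v - 7*b) = -28*b + 4*v)
(4665 + 3148)/(H(-56, 68) - 1967) = (4665 + 3148)/((-28*(-56) + 4*68) - 1967) = 7813/((1568 + 272) - 1967) = 7813/(1840 - 1967) = 7813/(-127) = 7813*(-1/127) = -7813/127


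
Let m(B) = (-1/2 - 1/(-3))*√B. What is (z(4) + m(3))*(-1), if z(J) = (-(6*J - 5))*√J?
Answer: 38 + √3/6 ≈ 38.289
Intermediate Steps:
m(B) = -√B/6 (m(B) = (-1*½ - 1*(-⅓))*√B = (-½ + ⅓)*√B = -√B/6)
z(J) = √J*(5 - 6*J) (z(J) = (-(-5 + 6*J))*√J = (5 - 6*J)*√J = √J*(5 - 6*J))
(z(4) + m(3))*(-1) = (√4*(5 - 6*4) - √3/6)*(-1) = (2*(5 - 24) - √3/6)*(-1) = (2*(-19) - √3/6)*(-1) = (-38 - √3/6)*(-1) = 38 + √3/6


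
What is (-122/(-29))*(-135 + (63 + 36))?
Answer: -4392/29 ≈ -151.45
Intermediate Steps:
(-122/(-29))*(-135 + (63 + 36)) = (-122*(-1/29))*(-135 + 99) = (122/29)*(-36) = -4392/29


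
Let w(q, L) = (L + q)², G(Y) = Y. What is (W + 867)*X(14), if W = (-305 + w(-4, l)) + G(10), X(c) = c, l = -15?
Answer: 13062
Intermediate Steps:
W = 66 (W = (-305 + (-15 - 4)²) + 10 = (-305 + (-19)²) + 10 = (-305 + 361) + 10 = 56 + 10 = 66)
(W + 867)*X(14) = (66 + 867)*14 = 933*14 = 13062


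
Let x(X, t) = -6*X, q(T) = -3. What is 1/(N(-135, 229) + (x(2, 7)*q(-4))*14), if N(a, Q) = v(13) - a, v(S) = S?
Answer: 1/652 ≈ 0.0015337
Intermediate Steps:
N(a, Q) = 13 - a
1/(N(-135, 229) + (x(2, 7)*q(-4))*14) = 1/((13 - 1*(-135)) + (-6*2*(-3))*14) = 1/((13 + 135) - 12*(-3)*14) = 1/(148 + 36*14) = 1/(148 + 504) = 1/652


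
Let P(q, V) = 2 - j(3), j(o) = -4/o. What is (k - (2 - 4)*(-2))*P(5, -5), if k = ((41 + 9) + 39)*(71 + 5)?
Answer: 67600/3 ≈ 22533.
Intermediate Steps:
P(q, V) = 10/3 (P(q, V) = 2 - (-4)/3 = 2 - 1*(-4/3) = 2 + 4/3 = 10/3)
k = 6764 (k = (50 + 39)*76 = 89*76 = 6764)
(k - (2 - 4)*(-2))*P(5, -5) = (6764 - (2 - 4)*(-2))*(10/3) = (6764 - (-2)*(-2))*(10/3) = (6764 - 1*4)*(10/3) = (6764 - 4)*(10/3) = 6760*(10/3) = 67600/3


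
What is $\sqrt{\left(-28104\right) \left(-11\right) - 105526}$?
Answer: $\sqrt{203618} \approx 451.24$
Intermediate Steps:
$\sqrt{\left(-28104\right) \left(-11\right) - 105526} = \sqrt{309144 - 105526} = \sqrt{203618}$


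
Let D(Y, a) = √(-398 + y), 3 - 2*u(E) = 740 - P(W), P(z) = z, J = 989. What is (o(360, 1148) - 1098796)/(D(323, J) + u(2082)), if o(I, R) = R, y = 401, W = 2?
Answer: 537847520/180071 + 4390592*√3/540213 ≈ 3000.9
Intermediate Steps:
u(E) = -735/2 (u(E) = 3/2 - (740 - 1*2)/2 = 3/2 - (740 - 2)/2 = 3/2 - ½*738 = 3/2 - 369 = -735/2)
D(Y, a) = √3 (D(Y, a) = √(-398 + 401) = √3)
(o(360, 1148) - 1098796)/(D(323, J) + u(2082)) = (1148 - 1098796)/(√3 - 735/2) = -1097648/(-735/2 + √3)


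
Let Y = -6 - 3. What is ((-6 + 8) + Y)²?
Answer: 49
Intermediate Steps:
Y = -9
((-6 + 8) + Y)² = ((-6 + 8) - 9)² = (2 - 9)² = (-7)² = 49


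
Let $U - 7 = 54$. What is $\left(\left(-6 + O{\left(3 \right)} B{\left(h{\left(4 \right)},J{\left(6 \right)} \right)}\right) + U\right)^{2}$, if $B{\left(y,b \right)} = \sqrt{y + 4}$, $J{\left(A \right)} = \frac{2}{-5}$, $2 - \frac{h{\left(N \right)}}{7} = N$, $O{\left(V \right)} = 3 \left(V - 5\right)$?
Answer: $2665 - 660 i \sqrt{10} \approx 2665.0 - 2087.1 i$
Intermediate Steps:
$O{\left(V \right)} = -15 + 3 V$ ($O{\left(V \right)} = 3 \left(-5 + V\right) = -15 + 3 V$)
$U = 61$ ($U = 7 + 54 = 61$)
$h{\left(N \right)} = 14 - 7 N$
$J{\left(A \right)} = - \frac{2}{5}$ ($J{\left(A \right)} = 2 \left(- \frac{1}{5}\right) = - \frac{2}{5}$)
$B{\left(y,b \right)} = \sqrt{4 + y}$
$\left(\left(-6 + O{\left(3 \right)} B{\left(h{\left(4 \right)},J{\left(6 \right)} \right)}\right) + U\right)^{2} = \left(\left(-6 + \left(-15 + 3 \cdot 3\right) \sqrt{4 + \left(14 - 28\right)}\right) + 61\right)^{2} = \left(\left(-6 + \left(-15 + 9\right) \sqrt{4 + \left(14 - 28\right)}\right) + 61\right)^{2} = \left(\left(-6 - 6 \sqrt{4 - 14}\right) + 61\right)^{2} = \left(\left(-6 - 6 \sqrt{-10}\right) + 61\right)^{2} = \left(\left(-6 - 6 i \sqrt{10}\right) + 61\right)^{2} = \left(55 - 6 i \sqrt{10}\right)^{2}$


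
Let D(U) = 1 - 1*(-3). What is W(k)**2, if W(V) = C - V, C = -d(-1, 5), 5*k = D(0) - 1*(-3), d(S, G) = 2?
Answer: 289/25 ≈ 11.560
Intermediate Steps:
D(U) = 4 (D(U) = 1 + 3 = 4)
k = 7/5 (k = (4 - 1*(-3))/5 = (4 + 3)/5 = (1/5)*7 = 7/5 ≈ 1.4000)
C = -2 (C = -1*2 = -2)
W(V) = -2 - V
W(k)**2 = (-2 - 1*7/5)**2 = (-2 - 7/5)**2 = (-17/5)**2 = 289/25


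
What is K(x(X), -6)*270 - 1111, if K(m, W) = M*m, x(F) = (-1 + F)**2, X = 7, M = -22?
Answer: -214951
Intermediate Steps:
K(m, W) = -22*m
K(x(X), -6)*270 - 1111 = -22*(-1 + 7)**2*270 - 1111 = -22*6**2*270 - 1111 = -22*36*270 - 1111 = -792*270 - 1111 = -213840 - 1111 = -214951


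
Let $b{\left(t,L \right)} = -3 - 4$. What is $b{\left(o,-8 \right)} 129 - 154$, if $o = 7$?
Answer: $-1057$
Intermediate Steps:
$b{\left(t,L \right)} = -7$ ($b{\left(t,L \right)} = -3 - 4 = -7$)
$b{\left(o,-8 \right)} 129 - 154 = \left(-7\right) 129 - 154 = -903 - 154 = -1057$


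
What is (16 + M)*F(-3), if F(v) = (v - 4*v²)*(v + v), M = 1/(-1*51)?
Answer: 63570/17 ≈ 3739.4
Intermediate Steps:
M = -1/51 (M = 1/(-51) = -1/51 ≈ -0.019608)
F(v) = 2*v*(v - 4*v²) (F(v) = (v - 4*v²)*(2*v) = 2*v*(v - 4*v²))
(16 + M)*F(-3) = (16 - 1/51)*((-3)²*(2 - 8*(-3))) = 815*(9*(2 + 24))/51 = 815*(9*26)/51 = (815/51)*234 = 63570/17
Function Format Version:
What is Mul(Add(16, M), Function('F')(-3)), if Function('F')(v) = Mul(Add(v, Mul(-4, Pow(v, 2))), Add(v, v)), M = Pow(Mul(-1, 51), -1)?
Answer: Rational(63570, 17) ≈ 3739.4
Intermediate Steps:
M = Rational(-1, 51) (M = Pow(-51, -1) = Rational(-1, 51) ≈ -0.019608)
Function('F')(v) = Mul(2, v, Add(v, Mul(-4, Pow(v, 2)))) (Function('F')(v) = Mul(Add(v, Mul(-4, Pow(v, 2))), Mul(2, v)) = Mul(2, v, Add(v, Mul(-4, Pow(v, 2)))))
Mul(Add(16, M), Function('F')(-3)) = Mul(Add(16, Rational(-1, 51)), Mul(Pow(-3, 2), Add(2, Mul(-8, -3)))) = Mul(Rational(815, 51), Mul(9, Add(2, 24))) = Mul(Rational(815, 51), Mul(9, 26)) = Mul(Rational(815, 51), 234) = Rational(63570, 17)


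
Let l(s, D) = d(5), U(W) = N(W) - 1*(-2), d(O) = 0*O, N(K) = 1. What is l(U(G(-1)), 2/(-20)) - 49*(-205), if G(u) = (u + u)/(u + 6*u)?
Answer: 10045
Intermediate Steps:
G(u) = 2/7 (G(u) = (2*u)/((7*u)) = (2*u)*(1/(7*u)) = 2/7)
d(O) = 0
U(W) = 3 (U(W) = 1 - 1*(-2) = 1 + 2 = 3)
l(s, D) = 0
l(U(G(-1)), 2/(-20)) - 49*(-205) = 0 - 49*(-205) = 0 + 10045 = 10045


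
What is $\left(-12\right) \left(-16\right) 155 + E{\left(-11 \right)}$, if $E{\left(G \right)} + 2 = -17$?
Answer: $29741$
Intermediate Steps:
$E{\left(G \right)} = -19$ ($E{\left(G \right)} = -2 - 17 = -19$)
$\left(-12\right) \left(-16\right) 155 + E{\left(-11 \right)} = \left(-12\right) \left(-16\right) 155 - 19 = 192 \cdot 155 - 19 = 29760 - 19 = 29741$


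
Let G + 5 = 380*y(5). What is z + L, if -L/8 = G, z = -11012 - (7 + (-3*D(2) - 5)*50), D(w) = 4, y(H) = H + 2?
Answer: -31409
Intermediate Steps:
y(H) = 2 + H
G = 2655 (G = -5 + 380*(2 + 5) = -5 + 380*7 = -5 + 2660 = 2655)
z = -10169 (z = -11012 - (7 + (-3*4 - 5)*50) = -11012 - (7 + (-12 - 5)*50) = -11012 - (7 - 17*50) = -11012 - (7 - 850) = -11012 - 1*(-843) = -11012 + 843 = -10169)
L = -21240 (L = -8*2655 = -21240)
z + L = -10169 - 21240 = -31409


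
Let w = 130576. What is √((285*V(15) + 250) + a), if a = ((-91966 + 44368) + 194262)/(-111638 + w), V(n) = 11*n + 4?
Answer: √4341678222523/9469 ≈ 220.05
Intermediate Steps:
V(n) = 4 + 11*n
a = 73332/9469 (a = ((-91966 + 44368) + 194262)/(-111638 + 130576) = (-47598 + 194262)/18938 = 146664*(1/18938) = 73332/9469 ≈ 7.7444)
√((285*V(15) + 250) + a) = √((285*(4 + 11*15) + 250) + 73332/9469) = √((285*(4 + 165) + 250) + 73332/9469) = √((285*169 + 250) + 73332/9469) = √((48165 + 250) + 73332/9469) = √(48415 + 73332/9469) = √(458514967/9469) = √4341678222523/9469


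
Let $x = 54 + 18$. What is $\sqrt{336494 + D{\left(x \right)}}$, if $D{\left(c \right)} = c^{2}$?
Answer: $\sqrt{341678} \approx 584.53$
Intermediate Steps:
$x = 72$
$\sqrt{336494 + D{\left(x \right)}} = \sqrt{336494 + 72^{2}} = \sqrt{336494 + 5184} = \sqrt{341678}$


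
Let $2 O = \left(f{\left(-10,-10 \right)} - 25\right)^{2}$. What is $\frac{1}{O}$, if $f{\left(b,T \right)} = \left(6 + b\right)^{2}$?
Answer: $\frac{2}{81} \approx 0.024691$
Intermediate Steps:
$O = \frac{81}{2}$ ($O = \frac{\left(\left(6 - 10\right)^{2} - 25\right)^{2}}{2} = \frac{\left(\left(-4\right)^{2} - 25\right)^{2}}{2} = \frac{\left(16 - 25\right)^{2}}{2} = \frac{\left(-9\right)^{2}}{2} = \frac{1}{2} \cdot 81 = \frac{81}{2} \approx 40.5$)
$\frac{1}{O} = \frac{1}{\frac{81}{2}} = \frac{2}{81}$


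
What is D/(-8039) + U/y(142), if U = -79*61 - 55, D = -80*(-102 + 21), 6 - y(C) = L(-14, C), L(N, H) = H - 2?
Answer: 19156883/538613 ≈ 35.567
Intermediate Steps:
L(N, H) = -2 + H
y(C) = 8 - C (y(C) = 6 - (-2 + C) = 6 + (2 - C) = 8 - C)
D = 6480 (D = -80*(-81) = 6480)
U = -4874 (U = -4819 - 55 = -4874)
D/(-8039) + U/y(142) = 6480/(-8039) - 4874/(8 - 1*142) = 6480*(-1/8039) - 4874/(8 - 142) = -6480/8039 - 4874/(-134) = -6480/8039 - 4874*(-1/134) = -6480/8039 + 2437/67 = 19156883/538613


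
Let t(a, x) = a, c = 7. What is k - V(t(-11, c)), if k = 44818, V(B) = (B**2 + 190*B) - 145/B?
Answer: 514512/11 ≈ 46774.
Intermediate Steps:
V(B) = B**2 - 145/B + 190*B
k - V(t(-11, c)) = 44818 - (-145 + (-11)**2*(190 - 11))/(-11) = 44818 - (-1)*(-145 + 121*179)/11 = 44818 - (-1)*(-145 + 21659)/11 = 44818 - (-1)*21514/11 = 44818 - 1*(-21514/11) = 44818 + 21514/11 = 514512/11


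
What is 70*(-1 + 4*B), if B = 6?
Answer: 1610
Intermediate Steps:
70*(-1 + 4*B) = 70*(-1 + 4*6) = 70*(-1 + 24) = 70*23 = 1610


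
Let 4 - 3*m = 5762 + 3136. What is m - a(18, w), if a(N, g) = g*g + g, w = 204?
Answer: -134354/3 ≈ -44785.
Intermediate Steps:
m = -8894/3 (m = 4/3 - (5762 + 3136)/3 = 4/3 - 1/3*8898 = 4/3 - 2966 = -8894/3 ≈ -2964.7)
a(N, g) = g + g**2 (a(N, g) = g**2 + g = g + g**2)
m - a(18, w) = -8894/3 - 204*(1 + 204) = -8894/3 - 204*205 = -8894/3 - 1*41820 = -8894/3 - 41820 = -134354/3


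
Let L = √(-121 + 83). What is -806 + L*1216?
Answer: -806 + 1216*I*√38 ≈ -806.0 + 7495.9*I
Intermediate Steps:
L = I*√38 (L = √(-38) = I*√38 ≈ 6.1644*I)
-806 + L*1216 = -806 + (I*√38)*1216 = -806 + 1216*I*√38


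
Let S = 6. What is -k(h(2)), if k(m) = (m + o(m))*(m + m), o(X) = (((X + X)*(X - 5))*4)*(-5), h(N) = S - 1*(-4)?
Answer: 39800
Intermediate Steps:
h(N) = 10 (h(N) = 6 - 1*(-4) = 6 + 4 = 10)
o(X) = -40*X*(-5 + X) (o(X) = (((2*X)*(-5 + X))*4)*(-5) = ((2*X*(-5 + X))*4)*(-5) = (8*X*(-5 + X))*(-5) = -40*X*(-5 + X))
k(m) = 2*m*(m + 40*m*(5 - m)) (k(m) = (m + 40*m*(5 - m))*(m + m) = (m + 40*m*(5 - m))*(2*m) = 2*m*(m + 40*m*(5 - m)))
-k(h(2)) = -10**2*(402 - 80*10) = -100*(402 - 800) = -100*(-398) = -1*(-39800) = 39800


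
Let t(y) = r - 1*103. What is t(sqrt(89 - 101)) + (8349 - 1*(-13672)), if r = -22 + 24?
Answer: 21920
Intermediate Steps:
r = 2
t(y) = -101 (t(y) = 2 - 1*103 = 2 - 103 = -101)
t(sqrt(89 - 101)) + (8349 - 1*(-13672)) = -101 + (8349 - 1*(-13672)) = -101 + (8349 + 13672) = -101 + 22021 = 21920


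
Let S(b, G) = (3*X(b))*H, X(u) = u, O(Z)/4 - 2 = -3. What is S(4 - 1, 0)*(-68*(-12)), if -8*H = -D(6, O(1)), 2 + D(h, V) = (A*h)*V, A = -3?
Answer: 64260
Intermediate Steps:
O(Z) = -4 (O(Z) = 8 + 4*(-3) = 8 - 12 = -4)
D(h, V) = -2 - 3*V*h (D(h, V) = -2 + (-3*h)*V = -2 - 3*V*h)
H = 35/4 (H = -(-1)*(-2 - 3*(-4)*6)/8 = -(-1)*(-2 + 72)/8 = -(-1)*70/8 = -⅛*(-70) = 35/4 ≈ 8.7500)
S(b, G) = 105*b/4 (S(b, G) = (3*b)*(35/4) = 105*b/4)
S(4 - 1, 0)*(-68*(-12)) = (105*(4 - 1)/4)*(-68*(-12)) = ((105/4)*3)*816 = (315/4)*816 = 64260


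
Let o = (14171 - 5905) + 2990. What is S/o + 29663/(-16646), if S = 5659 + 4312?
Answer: -11993533/13383384 ≈ -0.89615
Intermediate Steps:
S = 9971
o = 11256 (o = 8266 + 2990 = 11256)
S/o + 29663/(-16646) = 9971/11256 + 29663/(-16646) = 9971*(1/11256) + 29663*(-1/16646) = 9971/11256 - 29663/16646 = -11993533/13383384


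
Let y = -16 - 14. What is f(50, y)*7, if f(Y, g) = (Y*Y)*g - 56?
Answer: -525392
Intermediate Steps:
y = -30
f(Y, g) = -56 + g*Y**2 (f(Y, g) = Y**2*g - 56 = g*Y**2 - 56 = -56 + g*Y**2)
f(50, y)*7 = (-56 - 30*50**2)*7 = (-56 - 30*2500)*7 = (-56 - 75000)*7 = -75056*7 = -525392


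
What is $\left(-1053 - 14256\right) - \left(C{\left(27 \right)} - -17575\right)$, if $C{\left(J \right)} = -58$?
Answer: $-32826$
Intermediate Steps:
$\left(-1053 - 14256\right) - \left(C{\left(27 \right)} - -17575\right) = \left(-1053 - 14256\right) - \left(-58 - -17575\right) = \left(-1053 - 14256\right) - \left(-58 + 17575\right) = -15309 - 17517 = -32826$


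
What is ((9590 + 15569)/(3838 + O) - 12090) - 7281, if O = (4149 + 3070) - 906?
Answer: -196609862/10151 ≈ -19369.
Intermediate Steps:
O = 6313 (O = 7219 - 906 = 6313)
((9590 + 15569)/(3838 + O) - 12090) - 7281 = ((9590 + 15569)/(3838 + 6313) - 12090) - 7281 = (25159/10151 - 12090) - 7281 = -122700431/10151 - 7281 = -196609862/10151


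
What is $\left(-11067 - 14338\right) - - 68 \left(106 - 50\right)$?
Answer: $-21597$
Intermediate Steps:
$\left(-11067 - 14338\right) - - 68 \left(106 - 50\right) = -25405 - \left(-68\right) 56 = -25405 - -3808 = -25405 + 3808 = -21597$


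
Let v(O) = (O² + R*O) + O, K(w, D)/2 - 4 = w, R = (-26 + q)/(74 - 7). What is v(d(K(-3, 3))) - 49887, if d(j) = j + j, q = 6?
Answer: -3341169/67 ≈ -49868.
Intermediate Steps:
R = -20/67 (R = (-26 + 6)/(74 - 7) = -20/67 ≈ -0.29851)
K(w, D) = 8 + 2*w
d(j) = 2*j
v(O) = O² + 47*O/67 (v(O) = (O² - 20*O/67) + O = O² + 47*O/67)
v(d(K(-3, 3))) - 49887 = (2*(8 + 2*(-3)))*(47 + 67*(2*(8 + 2*(-3))))/67 - 49887 = (2*(8 - 6))*(47 + 67*(2*(8 - 6)))/67 - 49887 = (2*2)*(47 + 67*(2*2))/67 - 49887 = (1/67)*4*(47 + 67*4) - 49887 = (1/67)*4*(47 + 268) - 49887 = (1/67)*4*315 - 49887 = 1260/67 - 49887 = -3341169/67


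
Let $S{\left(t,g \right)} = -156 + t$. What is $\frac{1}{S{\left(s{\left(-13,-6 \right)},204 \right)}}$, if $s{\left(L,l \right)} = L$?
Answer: $- \frac{1}{169} \approx -0.0059172$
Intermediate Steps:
$\frac{1}{S{\left(s{\left(-13,-6 \right)},204 \right)}} = \frac{1}{-156 - 13} = \frac{1}{-169} = - \frac{1}{169}$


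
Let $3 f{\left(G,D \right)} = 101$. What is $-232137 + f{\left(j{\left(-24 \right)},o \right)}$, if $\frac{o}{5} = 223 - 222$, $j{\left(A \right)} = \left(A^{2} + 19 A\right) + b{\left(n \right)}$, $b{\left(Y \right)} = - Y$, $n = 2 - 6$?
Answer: $- \frac{696310}{3} \approx -2.321 \cdot 10^{5}$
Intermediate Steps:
$n = -4$ ($n = 2 - 6 = -4$)
$j{\left(A \right)} = 4 + A^{2} + 19 A$ ($j{\left(A \right)} = \left(A^{2} + 19 A\right) - -4 = \left(A^{2} + 19 A\right) + 4 = 4 + A^{2} + 19 A$)
$o = 5$ ($o = 5 \left(223 - 222\right) = 5 \cdot 1 = 5$)
$f{\left(G,D \right)} = \frac{101}{3}$ ($f{\left(G,D \right)} = \frac{1}{3} \cdot 101 = \frac{101}{3}$)
$-232137 + f{\left(j{\left(-24 \right)},o \right)} = -232137 + \frac{101}{3} = - \frac{696310}{3}$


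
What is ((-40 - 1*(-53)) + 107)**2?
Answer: 14400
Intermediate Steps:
((-40 - 1*(-53)) + 107)**2 = ((-40 + 53) + 107)**2 = (13 + 107)**2 = 120**2 = 14400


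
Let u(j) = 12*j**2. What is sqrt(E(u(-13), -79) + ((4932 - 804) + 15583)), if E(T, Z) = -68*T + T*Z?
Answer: I*sqrt(278405) ≈ 527.64*I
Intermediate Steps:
sqrt(E(u(-13), -79) + ((4932 - 804) + 15583)) = sqrt((12*(-13)**2)*(-68 - 79) + ((4932 - 804) + 15583)) = sqrt((12*169)*(-147) + (4128 + 15583)) = sqrt(2028*(-147) + 19711) = sqrt(-298116 + 19711) = sqrt(-278405) = I*sqrt(278405)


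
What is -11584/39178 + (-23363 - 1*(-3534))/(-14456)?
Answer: 304701129/283178584 ≈ 1.0760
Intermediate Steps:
-11584/39178 + (-23363 - 1*(-3534))/(-14456) = -11584*1/39178 + (-23363 + 3534)*(-1/14456) = -5792/19589 - 19829*(-1/14456) = -5792/19589 + 19829/14456 = 304701129/283178584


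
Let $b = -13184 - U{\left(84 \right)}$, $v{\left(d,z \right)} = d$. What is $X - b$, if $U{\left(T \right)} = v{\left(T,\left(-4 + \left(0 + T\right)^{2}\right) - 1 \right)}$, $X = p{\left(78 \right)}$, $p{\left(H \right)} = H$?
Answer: $13346$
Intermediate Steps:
$X = 78$
$U{\left(T \right)} = T$
$b = -13268$ ($b = -13184 - 84 = -13268$)
$X - b = 78 - -13268 = 78 + 13268 = 13346$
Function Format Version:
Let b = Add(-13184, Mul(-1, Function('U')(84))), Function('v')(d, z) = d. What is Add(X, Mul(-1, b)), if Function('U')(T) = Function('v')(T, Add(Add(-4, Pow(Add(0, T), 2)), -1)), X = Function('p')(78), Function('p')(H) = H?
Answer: 13346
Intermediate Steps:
X = 78
Function('U')(T) = T
b = -13268 (b = Add(-13184, Mul(-1, 84)) = Add(-13184, -84) = -13268)
Add(X, Mul(-1, b)) = Add(78, Mul(-1, -13268)) = Add(78, 13268) = 13346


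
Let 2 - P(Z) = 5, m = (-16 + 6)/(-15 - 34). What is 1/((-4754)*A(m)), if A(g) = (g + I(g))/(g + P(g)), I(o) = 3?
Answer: 137/746378 ≈ 0.00018355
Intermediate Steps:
m = 10/49 (m = -10/(-49) = -10*(-1/49) = 10/49 ≈ 0.20408)
P(Z) = -3 (P(Z) = 2 - 1*5 = 2 - 5 = -3)
A(g) = (3 + g)/(-3 + g) (A(g) = (g + 3)/(g - 3) = (3 + g)/(-3 + g))
1/((-4754)*A(m)) = 1/((-4754)*(((3 + 10/49)/(-3 + 10/49)))) = -1/(4754*((157/49)/(-137/49))) = -1/(4754*((-49/137*157/49))) = -1/(4754*(-157/137)) = -1/4754*(-137/157) = 137/746378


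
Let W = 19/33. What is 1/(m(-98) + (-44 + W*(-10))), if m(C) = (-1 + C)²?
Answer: 33/321791 ≈ 0.00010255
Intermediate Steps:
W = 19/33 (W = 19*(1/33) = 19/33 ≈ 0.57576)
1/(m(-98) + (-44 + W*(-10))) = 1/((-1 - 98)² + (-44 + (19/33)*(-10))) = 1/((-99)² + (-44 - 190/33)) = 1/(9801 - 1642/33) = 1/(321791/33) = 33/321791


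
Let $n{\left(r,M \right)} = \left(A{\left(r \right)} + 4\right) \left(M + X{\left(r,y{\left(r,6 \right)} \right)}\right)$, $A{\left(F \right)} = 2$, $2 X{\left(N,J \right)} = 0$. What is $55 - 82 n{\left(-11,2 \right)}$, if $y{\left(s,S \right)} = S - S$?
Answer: $-929$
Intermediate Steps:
$y{\left(s,S \right)} = 0$
$X{\left(N,J \right)} = 0$ ($X{\left(N,J \right)} = \frac{1}{2} \cdot 0 = 0$)
$n{\left(r,M \right)} = 6 M$ ($n{\left(r,M \right)} = \left(2 + 4\right) \left(M + 0\right) = 6 M$)
$55 - 82 n{\left(-11,2 \right)} = 55 - 82 \cdot 6 \cdot 2 = 55 - 984 = -929$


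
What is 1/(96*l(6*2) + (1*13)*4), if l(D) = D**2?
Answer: 1/13876 ≈ 7.2067e-5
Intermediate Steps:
1/(96*l(6*2) + (1*13)*4) = 1/(96*(6*2)**2 + (1*13)*4) = 1/(96*12**2 + 13*4) = 1/(96*144 + 52) = 1/(13824 + 52) = 1/13876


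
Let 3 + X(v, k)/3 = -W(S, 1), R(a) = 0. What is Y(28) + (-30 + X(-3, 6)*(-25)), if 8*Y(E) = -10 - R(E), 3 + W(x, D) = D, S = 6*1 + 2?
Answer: 175/4 ≈ 43.750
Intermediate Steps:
S = 8 (S = 6 + 2 = 8)
W(x, D) = -3 + D
X(v, k) = -3 (X(v, k) = -9 + 3*(-(-3 + 1)) = -9 + 3*(-1*(-2)) = -9 + 3*2 = -9 + 6 = -3)
Y(E) = -5/4 (Y(E) = (-10 - 1*0)/8 = (-10 + 0)/8 = (⅛)*(-10) = -5/4)
Y(28) + (-30 + X(-3, 6)*(-25)) = -5/4 + (-30 - 3*(-25)) = -5/4 + (-30 + 75) = -5/4 + 45 = 175/4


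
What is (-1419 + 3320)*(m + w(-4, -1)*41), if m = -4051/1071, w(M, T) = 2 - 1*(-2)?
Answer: 326198293/1071 ≈ 3.0457e+5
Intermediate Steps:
w(M, T) = 4 (w(M, T) = 2 + 2 = 4)
m = -4051/1071 (m = -4051*1/1071 = -4051/1071 ≈ -3.7824)
(-1419 + 3320)*(m + w(-4, -1)*41) = (-1419 + 3320)*(-4051/1071 + 4*41) = 1901*(-4051/1071 + 164) = 1901*(171593/1071) = 326198293/1071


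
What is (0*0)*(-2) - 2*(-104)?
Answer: 208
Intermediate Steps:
(0*0)*(-2) - 2*(-104) = 0*(-2) + 208 = 0 + 208 = 208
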